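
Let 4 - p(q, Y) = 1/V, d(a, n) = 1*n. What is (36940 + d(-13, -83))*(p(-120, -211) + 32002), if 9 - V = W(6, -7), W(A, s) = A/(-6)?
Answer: 11796414563/10 ≈ 1.1796e+9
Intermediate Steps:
W(A, s) = -A/6 (W(A, s) = A*(-1/6) = -A/6)
V = 10 (V = 9 - (-1)*6/6 = 9 - 1*(-1) = 9 + 1 = 10)
d(a, n) = n
p(q, Y) = 39/10 (p(q, Y) = 4 - 1/10 = 39/10)
(36940 + d(-13, -83))*(p(-120, -211) + 32002) = (36940 - 83)*(39/10 + 32002) = 36857*(320059/10) = 11796414563/10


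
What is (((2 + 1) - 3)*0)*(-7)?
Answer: 0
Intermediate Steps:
(((2 + 1) - 3)*0)*(-7) = ((3 - 3)*0)*(-7) = (0*0)*(-7) = 0*(-7) = 0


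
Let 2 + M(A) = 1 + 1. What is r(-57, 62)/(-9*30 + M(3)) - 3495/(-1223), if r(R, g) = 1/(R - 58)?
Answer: 108520973/37974150 ≈ 2.8578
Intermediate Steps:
M(A) = 0 (M(A) = -2 + (1 + 1) = -2 + 2 = 0)
r(R, g) = 1/(-58 + R)
r(-57, 62)/(-9*30 + M(3)) - 3495/(-1223) = 1/((-58 - 57)*(-9*30 + 0)) - 3495/(-1223) = 1/((-115)*(-270 + 0)) - 3495*(-1/1223) = -1/115/(-270) + 3495/1223 = -1/115*(-1/270) + 3495/1223 = 1/31050 + 3495/1223 = 108520973/37974150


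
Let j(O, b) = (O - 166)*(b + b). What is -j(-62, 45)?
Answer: 20520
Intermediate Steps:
j(O, b) = 2*b*(-166 + O) (j(O, b) = (-166 + O)*(2*b) = 2*b*(-166 + O))
-j(-62, 45) = -2*45*(-166 - 62) = -2*45*(-228) = -1*(-20520) = 20520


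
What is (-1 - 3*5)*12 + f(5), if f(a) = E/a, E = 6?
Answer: -954/5 ≈ -190.80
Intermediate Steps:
f(a) = 6/a
(-1 - 3*5)*12 + f(5) = (-1 - 3*5)*12 + 6/5 = (-1 - 15)*12 + 6*(⅕) = -16*12 + 6/5 = -192 + 6/5 = -954/5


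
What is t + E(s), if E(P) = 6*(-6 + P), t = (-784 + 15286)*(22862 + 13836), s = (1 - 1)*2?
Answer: 532194360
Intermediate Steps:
s = 0 (s = 0*2 = 0)
t = 532194396 (t = 14502*36698 = 532194396)
E(P) = -36 + 6*P
t + E(s) = 532194396 + (-36 + 6*0) = 532194396 + (-36 + 0) = 532194396 - 36 = 532194360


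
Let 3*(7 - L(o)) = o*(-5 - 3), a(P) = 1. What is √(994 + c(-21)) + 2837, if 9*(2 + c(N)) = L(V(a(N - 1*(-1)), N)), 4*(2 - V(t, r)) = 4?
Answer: 2837 + √80439/9 ≈ 2868.5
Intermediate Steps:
V(t, r) = 1 (V(t, r) = 2 - ¼*4 = 2 - 1 = 1)
L(o) = 7 + 8*o/3 (L(o) = 7 - o*(-5 - 3)/3 = 7 - o*(-8)/3 = 7 - (-8)*o/3 = 7 + 8*o/3)
c(N) = -25/27 (c(N) = -2 + (7 + (8/3)*1)/9 = -2 + (7 + 8/3)/9 = -2 + (⅑)*(29/3) = -2 + 29/27 = -25/27)
√(994 + c(-21)) + 2837 = √(994 - 25/27) + 2837 = √(26813/27) + 2837 = √80439/9 + 2837 = 2837 + √80439/9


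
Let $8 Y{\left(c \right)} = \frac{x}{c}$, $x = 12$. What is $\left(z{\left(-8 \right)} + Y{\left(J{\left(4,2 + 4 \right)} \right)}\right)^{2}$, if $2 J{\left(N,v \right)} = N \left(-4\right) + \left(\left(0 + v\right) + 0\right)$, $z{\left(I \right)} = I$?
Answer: $\frac{6889}{100} \approx 68.89$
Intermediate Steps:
$J{\left(N,v \right)} = \frac{v}{2} - 2 N$ ($J{\left(N,v \right)} = \frac{N \left(-4\right) + \left(\left(0 + v\right) + 0\right)}{2} = \frac{- 4 N + \left(v + 0\right)}{2} = \frac{- 4 N + v}{2} = \frac{v - 4 N}{2} = \frac{v}{2} - 2 N$)
$Y{\left(c \right)} = \frac{3}{2 c}$ ($Y{\left(c \right)} = \frac{12 \frac{1}{c}}{8} = \frac{3}{2 c}$)
$\left(z{\left(-8 \right)} + Y{\left(J{\left(4,2 + 4 \right)} \right)}\right)^{2} = \left(-8 + \frac{3}{2 \left(\frac{2 + 4}{2} - 8\right)}\right)^{2} = \left(-8 + \frac{3}{2 \left(\frac{1}{2} \cdot 6 - 8\right)}\right)^{2} = \left(-8 + \frac{3}{2 \left(3 - 8\right)}\right)^{2} = \left(-8 + \frac{3}{2 \left(-5\right)}\right)^{2} = \left(-8 + \frac{3}{2} \left(- \frac{1}{5}\right)\right)^{2} = \left(-8 - \frac{3}{10}\right)^{2} = \left(- \frac{83}{10}\right)^{2} = \frac{6889}{100}$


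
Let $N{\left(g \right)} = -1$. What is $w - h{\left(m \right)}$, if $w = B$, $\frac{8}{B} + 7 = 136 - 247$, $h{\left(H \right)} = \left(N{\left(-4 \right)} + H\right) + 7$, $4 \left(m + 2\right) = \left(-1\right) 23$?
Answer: $\frac{397}{236} \approx 1.6822$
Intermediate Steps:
$m = - \frac{31}{4}$ ($m = -2 + \frac{\left(-1\right) 23}{4} = -2 + \frac{1}{4} \left(-23\right) = -2 - \frac{23}{4} = - \frac{31}{4} \approx -7.75$)
$h{\left(H \right)} = 6 + H$ ($h{\left(H \right)} = \left(-1 + H\right) + 7 = 6 + H$)
$B = - \frac{4}{59}$ ($B = \frac{8}{-7 + \left(136 - 247\right)} = \frac{8}{-7 - 111} = \frac{8}{-118} = 8 \left(- \frac{1}{118}\right) = - \frac{4}{59} \approx -0.067797$)
$w = - \frac{4}{59} \approx -0.067797$
$w - h{\left(m \right)} = - \frac{4}{59} - \left(6 - \frac{31}{4}\right) = - \frac{4}{59} - - \frac{7}{4} = - \frac{4}{59} + \frac{7}{4} = \frac{397}{236}$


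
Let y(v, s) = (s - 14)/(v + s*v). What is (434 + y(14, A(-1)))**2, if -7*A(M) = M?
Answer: 2353317121/12544 ≈ 1.8761e+5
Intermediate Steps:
A(M) = -M/7
y(v, s) = (-14 + s)/(v + s*v)
(434 + y(14, A(-1)))**2 = (434 + (-14 - 1/7*(-1))/(14*(1 - 1/7*(-1))))**2 = (434 + (-14 + 1/7)/(14*(1 + 1/7)))**2 = (434 + (1/14)*(-97/7)/(8/7))**2 = (434 + (1/14)*(7/8)*(-97/7))**2 = (434 - 97/112)**2 = (48511/112)**2 = 2353317121/12544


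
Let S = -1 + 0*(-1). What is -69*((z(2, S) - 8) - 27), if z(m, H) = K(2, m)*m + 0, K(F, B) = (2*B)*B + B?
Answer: 1035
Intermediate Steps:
K(F, B) = B + 2*B² (K(F, B) = 2*B² + B = B + 2*B²)
S = -1 (S = -1 + 0 = -1)
z(m, H) = m²*(1 + 2*m) (z(m, H) = (m*(1 + 2*m))*m + 0 = m²*(1 + 2*m) + 0 = m²*(1 + 2*m))
-69*((z(2, S) - 8) - 27) = -69*((2²*(1 + 2*2) - 8) - 27) = -69*((4*(1 + 4) - 8) - 27) = -69*((4*5 - 8) - 27) = -69*((20 - 8) - 27) = -69*(12 - 27) = -69*(-15) = 1035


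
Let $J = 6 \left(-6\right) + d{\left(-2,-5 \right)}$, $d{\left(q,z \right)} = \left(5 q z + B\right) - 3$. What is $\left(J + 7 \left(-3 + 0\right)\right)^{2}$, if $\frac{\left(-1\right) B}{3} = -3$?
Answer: $1$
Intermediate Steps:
$B = 9$ ($B = \left(-3\right) \left(-3\right) = 9$)
$d{\left(q,z \right)} = 6 + 5 q z$ ($d{\left(q,z \right)} = \left(5 q z + 9\right) - 3 = \left(9 + 5 q z\right) - 3 = 6 + 5 q z$)
$J = 20$ ($J = 6 \left(-6\right) + \left(6 + 5 \left(-2\right) \left(-5\right)\right) = -36 + \left(6 + 50\right) = -36 + 56 = 20$)
$\left(J + 7 \left(-3 + 0\right)\right)^{2} = \left(20 + 7 \left(-3 + 0\right)\right)^{2} = \left(20 + 7 \left(-3\right)\right)^{2} = \left(20 - 21\right)^{2} = \left(-1\right)^{2} = 1$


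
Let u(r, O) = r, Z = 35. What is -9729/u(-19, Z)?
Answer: 9729/19 ≈ 512.05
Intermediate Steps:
-9729/u(-19, Z) = -9729/(-19) = -9729*(-1/19) = 9729/19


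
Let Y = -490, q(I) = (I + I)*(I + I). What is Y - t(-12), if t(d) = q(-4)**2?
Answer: -4586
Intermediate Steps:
q(I) = 4*I**2 (q(I) = (2*I)*(2*I) = 4*I**2)
t(d) = 4096 (t(d) = (4*(-4)**2)**2 = (4*16)**2 = 64**2 = 4096)
Y - t(-12) = -490 - 1*4096 = -490 - 4096 = -4586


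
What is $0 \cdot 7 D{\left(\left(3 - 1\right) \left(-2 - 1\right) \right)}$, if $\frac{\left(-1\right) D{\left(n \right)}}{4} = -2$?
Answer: $0$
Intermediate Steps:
$D{\left(n \right)} = 8$ ($D{\left(n \right)} = \left(-4\right) \left(-2\right) = 8$)
$0 \cdot 7 D{\left(\left(3 - 1\right) \left(-2 - 1\right) \right)} = 0 \cdot 7 \cdot 8 = 0 \cdot 8 = 0$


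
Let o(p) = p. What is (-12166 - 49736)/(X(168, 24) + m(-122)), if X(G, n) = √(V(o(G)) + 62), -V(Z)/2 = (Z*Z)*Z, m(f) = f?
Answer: 3776022/4749043 + 30951*I*√9483202/4749043 ≈ 0.79511 + 20.07*I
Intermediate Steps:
V(Z) = -2*Z³ (V(Z) = -2*Z*Z*Z = -2*Z²*Z = -2*Z³)
X(G, n) = √(62 - 2*G³) (X(G, n) = √(-2*G³ + 62) = √(62 - 2*G³))
(-12166 - 49736)/(X(168, 24) + m(-122)) = (-12166 - 49736)/(√(62 - 2*168³) - 122) = -61902/(√(62 - 2*4741632) - 122) = -61902/(√(62 - 9483264) - 122) = -61902/(√(-9483202) - 122) = -61902/(I*√9483202 - 122) = -61902/(-122 + I*√9483202)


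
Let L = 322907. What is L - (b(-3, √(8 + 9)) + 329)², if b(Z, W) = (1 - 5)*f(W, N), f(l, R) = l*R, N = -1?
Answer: 214394 - 2632*√17 ≈ 2.0354e+5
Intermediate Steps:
f(l, R) = R*l
b(Z, W) = 4*W (b(Z, W) = (1 - 5)*(-W) = -(-4)*W = 4*W)
L - (b(-3, √(8 + 9)) + 329)² = 322907 - (4*√(8 + 9) + 329)² = 322907 - (4*√17 + 329)² = 322907 - (329 + 4*√17)²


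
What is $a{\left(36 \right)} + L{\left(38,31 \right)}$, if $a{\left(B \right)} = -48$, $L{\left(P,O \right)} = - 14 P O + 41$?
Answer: $-16499$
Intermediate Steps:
$L{\left(P,O \right)} = 41 - 14 O P$ ($L{\left(P,O \right)} = - 14 O P + 41 = 41 - 14 O P$)
$a{\left(36 \right)} + L{\left(38,31 \right)} = -48 + \left(41 - 434 \cdot 38\right) = -48 + \left(41 - 16492\right) = -48 - 16451 = -16499$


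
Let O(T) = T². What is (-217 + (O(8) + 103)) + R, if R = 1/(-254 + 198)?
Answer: -2801/56 ≈ -50.018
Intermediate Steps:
R = -1/56 (R = 1/(-56) = -1/56 ≈ -0.017857)
(-217 + (O(8) + 103)) + R = (-217 + (8² + 103)) - 1/56 = (-217 + (64 + 103)) - 1/56 = (-217 + 167) - 1/56 = -50 - 1/56 = -2801/56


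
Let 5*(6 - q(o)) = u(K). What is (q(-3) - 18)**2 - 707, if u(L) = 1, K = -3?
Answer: -13954/25 ≈ -558.16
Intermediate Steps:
q(o) = 29/5 (q(o) = 6 - 1/5*1 = 6 - 1/5 = 29/5)
(q(-3) - 18)**2 - 707 = (29/5 - 18)**2 - 707 = (-61/5)**2 - 707 = 3721/25 - 707 = -13954/25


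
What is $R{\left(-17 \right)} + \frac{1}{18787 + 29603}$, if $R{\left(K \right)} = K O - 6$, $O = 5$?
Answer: $- \frac{4403489}{48390} \approx -91.0$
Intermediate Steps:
$R{\left(K \right)} = -6 + 5 K$ ($R{\left(K \right)} = K 5 - 6 = 5 K - 6 = -6 + 5 K$)
$R{\left(-17 \right)} + \frac{1}{18787 + 29603} = \left(-6 + 5 \left(-17\right)\right) + \frac{1}{18787 + 29603} = \left(-6 - 85\right) + \frac{1}{48390} = -91 + \frac{1}{48390} = - \frac{4403489}{48390}$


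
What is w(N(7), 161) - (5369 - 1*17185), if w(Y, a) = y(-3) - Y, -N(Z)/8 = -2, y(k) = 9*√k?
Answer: 11800 + 9*I*√3 ≈ 11800.0 + 15.588*I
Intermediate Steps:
N(Z) = 16 (N(Z) = -8*(-2) = 16)
w(Y, a) = -Y + 9*I*√3 (w(Y, a) = 9*√(-3) - Y = 9*(I*√3) - Y = 9*I*√3 - Y = -Y + 9*I*√3)
w(N(7), 161) - (5369 - 1*17185) = (-1*16 + 9*I*√3) - (5369 - 1*17185) = (-16 + 9*I*√3) - (5369 - 17185) = (-16 + 9*I*√3) - 1*(-11816) = (-16 + 9*I*√3) + 11816 = 11800 + 9*I*√3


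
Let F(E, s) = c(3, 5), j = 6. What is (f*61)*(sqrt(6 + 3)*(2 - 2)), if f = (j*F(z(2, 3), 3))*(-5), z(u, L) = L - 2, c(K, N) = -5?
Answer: 0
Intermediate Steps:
z(u, L) = -2 + L
F(E, s) = -5
f = 150 (f = (6*(-5))*(-5) = -30*(-5) = 150)
(f*61)*(sqrt(6 + 3)*(2 - 2)) = (150*61)*(sqrt(6 + 3)*(2 - 2)) = 9150*(sqrt(9)*0) = 9150*(3*0) = 9150*0 = 0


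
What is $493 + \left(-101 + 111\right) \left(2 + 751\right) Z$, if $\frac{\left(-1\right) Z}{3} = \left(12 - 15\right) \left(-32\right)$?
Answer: $-2168147$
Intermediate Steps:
$Z = -288$ ($Z = - 3 \left(12 - 15\right) \left(-32\right) = - 3 \left(\left(-3\right) \left(-32\right)\right) = \left(-3\right) 96 = -288$)
$493 + \left(-101 + 111\right) \left(2 + 751\right) Z = 493 + \left(-101 + 111\right) \left(2 + 751\right) \left(-288\right) = 493 + 10 \cdot 753 \left(-288\right) = 493 + 7530 \left(-288\right) = 493 - 2168640 = -2168147$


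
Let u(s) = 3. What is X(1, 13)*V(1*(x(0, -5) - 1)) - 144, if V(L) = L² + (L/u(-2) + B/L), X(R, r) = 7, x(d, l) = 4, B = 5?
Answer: -187/3 ≈ -62.333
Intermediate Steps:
V(L) = L² + 5/L + L/3 (V(L) = L² + (L/3 + 5/L) = L² + (5/L + L/3) = L² + 5/L + L/3)
X(1, 13)*V(1*(x(0, -5) - 1)) - 144 = 7*((1*(4 - 1))² + 5/((1*(4 - 1))) + (1*(4 - 1))/3) - 144 = 7*((1*3)² + 5/((1*3)) + (1*3)/3) - 144 = 7*(3² + 5/3 + (⅓)*3) - 144 = 7*(9 + 5*(⅓) + 1) - 144 = 7*(9 + 5/3 + 1) - 144 = 7*(35/3) - 144 = 245/3 - 144 = -187/3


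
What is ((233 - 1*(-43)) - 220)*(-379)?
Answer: -21224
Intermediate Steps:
((233 - 1*(-43)) - 220)*(-379) = ((233 + 43) - 220)*(-379) = (276 - 220)*(-379) = 56*(-379) = -21224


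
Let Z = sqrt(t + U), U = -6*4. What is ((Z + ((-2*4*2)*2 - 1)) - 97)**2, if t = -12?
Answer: 16864 - 1560*I ≈ 16864.0 - 1560.0*I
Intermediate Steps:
U = -24
Z = 6*I (Z = sqrt(-12 - 24) = sqrt(-36) = 6*I ≈ 6.0*I)
((Z + ((-2*4*2)*2 - 1)) - 97)**2 = ((6*I + ((-2*4*2)*2 - 1)) - 97)**2 = ((6*I + (-8*2*2 - 1)) - 97)**2 = ((6*I + (-16*2 - 1)) - 97)**2 = ((6*I + (-32 - 1)) - 97)**2 = ((6*I - 33) - 97)**2 = ((-33 + 6*I) - 97)**2 = (-130 + 6*I)**2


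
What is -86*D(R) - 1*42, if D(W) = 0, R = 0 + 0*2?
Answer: -42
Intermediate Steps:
R = 0 (R = 0 + 0 = 0)
-86*D(R) - 1*42 = -86*0 - 1*42 = 0 - 42 = -42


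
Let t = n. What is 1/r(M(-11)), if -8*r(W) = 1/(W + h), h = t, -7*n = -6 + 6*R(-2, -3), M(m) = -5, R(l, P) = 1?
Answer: 40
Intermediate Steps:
n = 0 (n = -(-6 + 6*1)/7 = -(-6 + 6)/7 = -⅐*0 = 0)
t = 0
h = 0
r(W) = -1/(8*W) (r(W) = -1/(8*(W + 0)) = -1/(8*W))
1/r(M(-11)) = 1/(-⅛/(-5)) = 1/(-⅛*(-⅕)) = 1/(1/40) = 40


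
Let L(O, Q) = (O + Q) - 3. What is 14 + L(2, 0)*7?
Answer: 7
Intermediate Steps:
L(O, Q) = -3 + O + Q
14 + L(2, 0)*7 = 14 + (-3 + 2 + 0)*7 = 14 - 1*7 = 14 - 7 = 7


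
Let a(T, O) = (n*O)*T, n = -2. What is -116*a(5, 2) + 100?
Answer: 2420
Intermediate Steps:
a(T, O) = -2*O*T (a(T, O) = (-2*O)*T = -2*O*T)
-116*a(5, 2) + 100 = -(-232)*2*5 + 100 = -116*(-20) + 100 = 2320 + 100 = 2420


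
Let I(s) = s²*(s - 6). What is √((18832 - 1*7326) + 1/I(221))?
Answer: 3*√2886312348785/47515 ≈ 107.27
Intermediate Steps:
I(s) = s²*(-6 + s)
√((18832 - 1*7326) + 1/I(221)) = √((18832 - 1*7326) + 1/(221²*(-6 + 221))) = √((18832 - 7326) + 1/(48841*215)) = √(11506 + 1/10500815) = √(120822377391/10500815) = 3*√2886312348785/47515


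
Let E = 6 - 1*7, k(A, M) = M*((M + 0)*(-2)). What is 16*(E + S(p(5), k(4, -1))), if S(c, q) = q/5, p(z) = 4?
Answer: -112/5 ≈ -22.400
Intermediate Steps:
k(A, M) = -2*M² (k(A, M) = M*(M*(-2)) = M*(-2*M) = -2*M²)
S(c, q) = q/5 (S(c, q) = q*(⅕) = q/5)
E = -1 (E = 6 - 7 = -1)
16*(E + S(p(5), k(4, -1))) = 16*(-1 + (-2*(-1)²)/5) = 16*(-1 + (-2*1)/5) = 16*(-1 + (⅕)*(-2)) = 16*(-1 - ⅖) = 16*(-7/5) = -112/5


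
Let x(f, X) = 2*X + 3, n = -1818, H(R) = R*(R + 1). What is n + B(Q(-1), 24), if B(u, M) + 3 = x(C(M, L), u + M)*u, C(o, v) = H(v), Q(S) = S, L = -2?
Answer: -1870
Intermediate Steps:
H(R) = R*(1 + R)
C(o, v) = v*(1 + v)
x(f, X) = 3 + 2*X
B(u, M) = -3 + u*(3 + 2*M + 2*u) (B(u, M) = -3 + (3 + 2*(u + M))*u = -3 + (3 + 2*(M + u))*u = -3 + (3 + (2*M + 2*u))*u = -3 + (3 + 2*M + 2*u)*u = -3 + u*(3 + 2*M + 2*u))
n + B(Q(-1), 24) = -1818 + (-3 - (3 + 2*24 + 2*(-1))) = -1818 + (-3 - (3 + 48 - 2)) = -1818 + (-3 - 1*49) = -1818 + (-3 - 49) = -1818 - 52 = -1870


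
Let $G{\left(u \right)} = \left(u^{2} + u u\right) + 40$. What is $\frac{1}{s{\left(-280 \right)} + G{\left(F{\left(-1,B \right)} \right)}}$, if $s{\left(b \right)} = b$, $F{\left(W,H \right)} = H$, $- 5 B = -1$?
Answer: $- \frac{25}{5998} \approx -0.0041681$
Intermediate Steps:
$B = \frac{1}{5}$ ($B = \left(- \frac{1}{5}\right) \left(-1\right) = \frac{1}{5} \approx 0.2$)
$G{\left(u \right)} = 40 + 2 u^{2}$ ($G{\left(u \right)} = \left(u^{2} + u^{2}\right) + 40 = 2 u^{2} + 40 = 40 + 2 u^{2}$)
$\frac{1}{s{\left(-280 \right)} + G{\left(F{\left(-1,B \right)} \right)}} = \frac{1}{-280 + \left(40 + \frac{2}{25}\right)} = \frac{1}{-280 + \frac{1002}{25}} = \frac{1}{- \frac{5998}{25}} = - \frac{25}{5998}$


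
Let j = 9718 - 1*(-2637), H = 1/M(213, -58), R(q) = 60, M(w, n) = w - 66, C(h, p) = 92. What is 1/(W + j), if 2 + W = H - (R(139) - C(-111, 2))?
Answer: 147/1820596 ≈ 8.0743e-5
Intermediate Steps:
M(w, n) = -66 + w
H = 1/147 (H = 1/(-66 + 213) = 1/147 ≈ 0.0068027)
j = 12355 (j = 9718 + 2637 = 12355)
W = 4411/147 (W = -2 + (1/147 - (60 - 1*92)) = -2 + (1/147 - (60 - 92)) = -2 + (1/147 - 1*(-32)) = -2 + (1/147 + 32) = -2 + 4705/147 = 4411/147 ≈ 30.007)
1/(W + j) = 1/(4411/147 + 12355) = 1/(1820596/147) = 147/1820596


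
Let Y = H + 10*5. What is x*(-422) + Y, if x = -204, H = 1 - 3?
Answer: 86136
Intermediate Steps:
H = -2
Y = 48 (Y = -2 + 10*5 = -2 + 50 = 48)
x*(-422) + Y = -204*(-422) + 48 = 86088 + 48 = 86136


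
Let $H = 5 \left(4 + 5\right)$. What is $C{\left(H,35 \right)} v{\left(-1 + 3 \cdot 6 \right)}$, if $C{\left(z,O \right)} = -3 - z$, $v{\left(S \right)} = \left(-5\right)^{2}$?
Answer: $-1200$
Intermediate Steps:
$H = 45$ ($H = 5 \cdot 9 = 45$)
$v{\left(S \right)} = 25$
$C{\left(H,35 \right)} v{\left(-1 + 3 \cdot 6 \right)} = \left(-3 - 45\right) 25 = \left(-48\right) 25 = -1200$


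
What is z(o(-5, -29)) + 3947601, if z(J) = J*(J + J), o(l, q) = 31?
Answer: 3949523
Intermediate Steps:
z(J) = 2*J² (z(J) = J*(2*J) = 2*J²)
z(o(-5, -29)) + 3947601 = 2*31² + 3947601 = 2*961 + 3947601 = 1922 + 3947601 = 3949523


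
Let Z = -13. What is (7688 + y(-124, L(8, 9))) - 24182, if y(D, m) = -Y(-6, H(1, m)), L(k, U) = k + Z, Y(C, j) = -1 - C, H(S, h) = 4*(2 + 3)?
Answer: -16499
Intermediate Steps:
H(S, h) = 20 (H(S, h) = 4*5 = 20)
L(k, U) = -13 + k (L(k, U) = k - 13 = -13 + k)
y(D, m) = -5 (y(D, m) = -(-1 - 1*(-6)) = -(-1 + 6) = -1*5 = -5)
(7688 + y(-124, L(8, 9))) - 24182 = (7688 - 5) - 24182 = 7683 - 24182 = -16499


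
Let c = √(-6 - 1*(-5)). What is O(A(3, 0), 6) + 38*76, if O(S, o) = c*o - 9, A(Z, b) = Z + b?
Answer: 2879 + 6*I ≈ 2879.0 + 6.0*I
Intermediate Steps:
c = I (c = √(-6 + 5) = √(-1) = I ≈ 1.0*I)
O(S, o) = -9 + I*o (O(S, o) = I*o - 9 = -9 + I*o)
O(A(3, 0), 6) + 38*76 = (-9 + I*6) + 38*76 = (-9 + 6*I) + 2888 = 2879 + 6*I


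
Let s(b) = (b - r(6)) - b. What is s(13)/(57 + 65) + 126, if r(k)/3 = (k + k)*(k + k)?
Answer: 7470/61 ≈ 122.46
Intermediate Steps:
r(k) = 12*k² (r(k) = 3*((k + k)*(k + k)) = 3*((2*k)*(2*k)) = 3*(4*k²) = 12*k²)
s(b) = -432 (s(b) = (b - 12*6²) - b = (b - 12*36) - b = (b - 1*432) - b = (b - 432) - b = (-432 + b) - b = -432)
s(13)/(57 + 65) + 126 = -432/(57 + 65) + 126 = -432/122 + 126 = -432*1/122 + 126 = -216/61 + 126 = 7470/61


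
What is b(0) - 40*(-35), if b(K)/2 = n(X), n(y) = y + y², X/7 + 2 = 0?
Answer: 1764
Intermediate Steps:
X = -14 (X = -14 + 7*0 = -14 + 0 = -14)
b(K) = 364 (b(K) = 2*(-14*(1 - 14)) = 2*(-14*(-13)) = 2*182 = 364)
b(0) - 40*(-35) = 364 - 40*(-35) = 364 + 1400 = 1764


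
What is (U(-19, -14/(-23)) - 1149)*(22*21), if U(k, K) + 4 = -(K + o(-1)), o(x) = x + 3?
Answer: -12279498/23 ≈ -5.3389e+5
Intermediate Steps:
o(x) = 3 + x
U(k, K) = -6 - K (U(k, K) = -4 - (K + (3 - 1)) = -4 - (K + 2) = -4 - (2 + K) = -4 + (-2 - K) = -6 - K)
(U(-19, -14/(-23)) - 1149)*(22*21) = ((-6 - (-14)/(-23)) - 1149)*(22*21) = ((-6 - (-14)*(-1)/23) - 1149)*462 = ((-6 - 1*14/23) - 1149)*462 = ((-6 - 14/23) - 1149)*462 = (-152/23 - 1149)*462 = -26579/23*462 = -12279498/23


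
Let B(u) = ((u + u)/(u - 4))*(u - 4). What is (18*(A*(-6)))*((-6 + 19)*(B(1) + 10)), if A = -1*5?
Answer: 84240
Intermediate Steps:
A = -5
B(u) = 2*u (B(u) = ((2*u)/(-4 + u))*(-4 + u) = (2*u/(-4 + u))*(-4 + u) = 2*u)
(18*(A*(-6)))*((-6 + 19)*(B(1) + 10)) = (18*(-5*(-6)))*((-6 + 19)*(2*1 + 10)) = (18*30)*(13*(2 + 10)) = 540*(13*12) = 540*156 = 84240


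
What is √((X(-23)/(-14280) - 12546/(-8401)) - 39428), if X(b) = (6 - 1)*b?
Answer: I*√5674225532270974266/11996628 ≈ 198.56*I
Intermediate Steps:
X(b) = 5*b
√((X(-23)/(-14280) - 12546/(-8401)) - 39428) = √(((5*(-23))/(-14280) - 12546/(-8401)) - 39428) = √((-115*(-1/14280) - 12546*(-1/8401)) - 39428) = √((23/2856 + 12546/8401) - 39428) = √(36024599/23993256 - 39428) = √(-945970072969/23993256) = I*√5674225532270974266/11996628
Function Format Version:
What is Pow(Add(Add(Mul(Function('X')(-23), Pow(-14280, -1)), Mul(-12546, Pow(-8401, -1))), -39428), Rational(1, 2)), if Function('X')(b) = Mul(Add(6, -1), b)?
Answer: Mul(Rational(1, 11996628), I, Pow(5674225532270974266, Rational(1, 2))) ≈ Mul(198.56, I)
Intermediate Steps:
Function('X')(b) = Mul(5, b)
Pow(Add(Add(Mul(Function('X')(-23), Pow(-14280, -1)), Mul(-12546, Pow(-8401, -1))), -39428), Rational(1, 2)) = Pow(Add(Add(Mul(Mul(5, -23), Pow(-14280, -1)), Mul(-12546, Pow(-8401, -1))), -39428), Rational(1, 2)) = Pow(Add(Add(Mul(-115, Rational(-1, 14280)), Mul(-12546, Rational(-1, 8401))), -39428), Rational(1, 2)) = Pow(Add(Add(Rational(23, 2856), Rational(12546, 8401)), -39428), Rational(1, 2)) = Pow(Add(Rational(36024599, 23993256), -39428), Rational(1, 2)) = Pow(Rational(-945970072969, 23993256), Rational(1, 2)) = Mul(Rational(1, 11996628), I, Pow(5674225532270974266, Rational(1, 2)))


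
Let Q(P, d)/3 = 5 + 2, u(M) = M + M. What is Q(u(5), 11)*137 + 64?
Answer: 2941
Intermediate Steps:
u(M) = 2*M
Q(P, d) = 21 (Q(P, d) = 3*(5 + 2) = 3*7 = 21)
Q(u(5), 11)*137 + 64 = 21*137 + 64 = 2877 + 64 = 2941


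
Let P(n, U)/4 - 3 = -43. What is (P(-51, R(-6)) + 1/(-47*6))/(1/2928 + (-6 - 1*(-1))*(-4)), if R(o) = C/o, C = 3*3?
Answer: -22019048/2752367 ≈ -8.0000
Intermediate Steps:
C = 9
R(o) = 9/o
P(n, U) = -160 (P(n, U) = 12 + 4*(-43) = 12 - 172 = -160)
(P(-51, R(-6)) + 1/(-47*6))/(1/2928 + (-6 - 1*(-1))*(-4)) = (-160 + 1/(-47*6))/(1/2928 + (-6 - 1*(-1))*(-4)) = (-160 + 1/(-282))/(1/2928 + (-6 + 1)*(-4)) = (-160 - 1/282)/(1/2928 - 5*(-4)) = -45121/(282*(1/2928 + 20)) = -45121/(282*58561/2928) = -45121/282*2928/58561 = -22019048/2752367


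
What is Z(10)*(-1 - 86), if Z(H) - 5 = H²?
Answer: -9135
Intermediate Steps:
Z(H) = 5 + H²
Z(10)*(-1 - 86) = (5 + 10²)*(-1 - 86) = (5 + 100)*(-87) = 105*(-87) = -9135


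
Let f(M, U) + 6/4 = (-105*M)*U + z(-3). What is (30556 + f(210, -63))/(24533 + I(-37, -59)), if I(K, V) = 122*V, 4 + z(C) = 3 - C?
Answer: 2839413/34670 ≈ 81.898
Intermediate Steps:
z(C) = -1 - C (z(C) = -4 + (3 - C) = -1 - C)
f(M, U) = 1/2 - 105*M*U (f(M, U) = -3/2 + ((-105*M)*U + (-1 - 1*(-3))) = -3/2 + (-105*M*U + (-1 + 3)) = -3/2 + (-105*M*U + 2) = -3/2 + (2 - 105*M*U) = 1/2 - 105*M*U)
(30556 + f(210, -63))/(24533 + I(-37, -59)) = (30556 + (1/2 - 105*210*(-63)))/(24533 + 122*(-59)) = (30556 + (1/2 + 1389150))/(24533 - 7198) = (30556 + 2778301/2)/17335 = (2839413/2)*(1/17335) = 2839413/34670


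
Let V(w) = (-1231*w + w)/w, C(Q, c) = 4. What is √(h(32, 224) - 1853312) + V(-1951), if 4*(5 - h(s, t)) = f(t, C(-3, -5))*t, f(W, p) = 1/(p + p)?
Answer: -1230 + I*√1853314 ≈ -1230.0 + 1361.4*I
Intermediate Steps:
f(W, p) = 1/(2*p)
h(s, t) = 5 - t/32 (h(s, t) = 5 - (½)/4*t/4 = 5 - (½)*(¼)*t/4 = 5 - t/32)
V(w) = -1230 (V(w) = (-1230*w)/w = -1230)
√(h(32, 224) - 1853312) + V(-1951) = √((5 - 1/32*224) - 1853312) - 1230 = √((5 - 7) - 1853312) - 1230 = √(-2 - 1853312) - 1230 = √(-1853314) - 1230 = I*√1853314 - 1230 = -1230 + I*√1853314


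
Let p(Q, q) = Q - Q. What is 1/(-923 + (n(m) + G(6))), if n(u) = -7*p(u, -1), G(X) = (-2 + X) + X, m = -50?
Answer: -1/913 ≈ -0.0010953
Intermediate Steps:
p(Q, q) = 0
G(X) = -2 + 2*X
n(u) = 0 (n(u) = -7*0 = 0)
1/(-923 + (n(m) + G(6))) = 1/(-923 + (0 + (-2 + 2*6))) = 1/(-923 + (0 + (-2 + 12))) = 1/(-923 + (0 + 10)) = 1/(-923 + 10) = 1/(-913) = -1/913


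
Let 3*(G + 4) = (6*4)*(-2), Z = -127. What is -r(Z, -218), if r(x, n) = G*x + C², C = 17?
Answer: -2829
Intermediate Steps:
G = -20 (G = -4 + ((6*4)*(-2))/3 = -4 + (24*(-2))/3 = -4 + (⅓)*(-48) = -4 - 16 = -20)
r(x, n) = 289 - 20*x (r(x, n) = -20*x + 17² = -20*x + 289 = 289 - 20*x)
-r(Z, -218) = -(289 - 20*(-127)) = -(289 + 2540) = -1*2829 = -2829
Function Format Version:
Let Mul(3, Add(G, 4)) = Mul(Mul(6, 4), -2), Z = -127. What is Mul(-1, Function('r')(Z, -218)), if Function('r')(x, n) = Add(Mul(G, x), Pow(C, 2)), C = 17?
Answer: -2829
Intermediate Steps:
G = -20 (G = Add(-4, Mul(Rational(1, 3), Mul(Mul(6, 4), -2))) = Add(-4, Mul(Rational(1, 3), Mul(24, -2))) = Add(-4, Mul(Rational(1, 3), -48)) = Add(-4, -16) = -20)
Function('r')(x, n) = Add(289, Mul(-20, x)) (Function('r')(x, n) = Add(Mul(-20, x), Pow(17, 2)) = Add(Mul(-20, x), 289) = Add(289, Mul(-20, x)))
Mul(-1, Function('r')(Z, -218)) = Mul(-1, Add(289, Mul(-20, -127))) = Mul(-1, Add(289, 2540)) = Mul(-1, 2829) = -2829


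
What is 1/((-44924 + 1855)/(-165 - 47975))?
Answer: 48140/43069 ≈ 1.1177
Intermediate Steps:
1/((-44924 + 1855)/(-165 - 47975)) = 1/(-43069/(-48140)) = 1/(-43069*(-1/48140)) = 1/(43069/48140) = 48140/43069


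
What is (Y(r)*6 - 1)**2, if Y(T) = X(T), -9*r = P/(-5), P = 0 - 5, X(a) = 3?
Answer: 289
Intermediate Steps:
P = -5
r = -1/9 (r = -(-5)/(9*(-5)) = -(-5)*(-1)/(9*5) = -1/9*1 = -1/9 ≈ -0.11111)
Y(T) = 3
(Y(r)*6 - 1)**2 = (3*6 - 1)**2 = (18 - 1)**2 = 17**2 = 289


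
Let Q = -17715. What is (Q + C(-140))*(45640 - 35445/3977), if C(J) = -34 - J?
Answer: -3195590369515/3977 ≈ -8.0352e+8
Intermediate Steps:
(Q + C(-140))*(45640 - 35445/3977) = (-17715 + (-34 - 1*(-140)))*(45640 - 35445/3977) = (-17715 + (-34 + 140))*(45640 - 35445*1/3977) = (-17715 + 106)*(45640 - 35445/3977) = -17609*181474835/3977 = -3195590369515/3977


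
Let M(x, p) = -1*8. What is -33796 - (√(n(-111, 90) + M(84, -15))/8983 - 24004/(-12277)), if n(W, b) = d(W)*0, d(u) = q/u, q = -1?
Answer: -414937496/12277 - 2*I*√2/8983 ≈ -33798.0 - 0.00031486*I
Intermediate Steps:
d(u) = -1/u
M(x, p) = -8
n(W, b) = 0 (n(W, b) = -1/W*0 = 0)
-33796 - (√(n(-111, 90) + M(84, -15))/8983 - 24004/(-12277)) = -33796 - (√(0 - 8)/8983 - 24004/(-12277)) = -33796 - (√(-8)*(1/8983) - 24004*(-1/12277)) = -33796 - ((2*I*√2)*(1/8983) + 24004/12277) = -33796 - (2*I*√2/8983 + 24004/12277) = -33796 - (24004/12277 + 2*I*√2/8983) = -33796 + (-24004/12277 - 2*I*√2/8983) = -414937496/12277 - 2*I*√2/8983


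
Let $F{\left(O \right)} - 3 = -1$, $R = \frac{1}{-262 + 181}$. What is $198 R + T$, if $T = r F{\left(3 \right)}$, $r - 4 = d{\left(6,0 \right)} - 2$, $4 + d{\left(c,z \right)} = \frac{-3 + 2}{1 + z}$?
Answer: $- \frac{76}{9} \approx -8.4444$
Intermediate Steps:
$R = - \frac{1}{81}$ ($R = \frac{1}{-81} = - \frac{1}{81} \approx -0.012346$)
$d{\left(c,z \right)} = -4 - \frac{1}{1 + z}$ ($d{\left(c,z \right)} = -4 + \frac{-3 + 2}{1 + z} = -4 - \frac{1}{1 + z}$)
$F{\left(O \right)} = 2$ ($F{\left(O \right)} = 3 - 1 = 2$)
$r = -3$ ($r = 4 + \left(\frac{-5 - 0}{1 + 0} - 2\right) = 4 + \left(\frac{-5 + 0}{1} - 2\right) = 4 + \left(1 \left(-5\right) - 2\right) = 4 - 7 = -3$)
$T = -6$ ($T = \left(-3\right) 2 = -6$)
$198 R + T = 198 \left(- \frac{1}{81}\right) - 6 = - \frac{22}{9} - 6 = - \frac{76}{9}$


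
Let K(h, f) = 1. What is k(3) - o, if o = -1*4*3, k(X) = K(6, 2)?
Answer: 13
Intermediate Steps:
k(X) = 1
o = -12 (o = -4*3 = -12)
k(3) - o = 1 - 1*(-12) = 1 + 12 = 13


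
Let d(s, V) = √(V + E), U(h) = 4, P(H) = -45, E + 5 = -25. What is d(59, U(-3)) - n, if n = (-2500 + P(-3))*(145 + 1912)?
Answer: 5235065 + I*√26 ≈ 5.2351e+6 + 5.099*I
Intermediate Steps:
E = -30 (E = -5 - 25 = -30)
d(s, V) = √(-30 + V) (d(s, V) = √(V - 30) = √(-30 + V))
n = -5235065 (n = (-2500 - 45)*(145 + 1912) = -2545*2057 = -5235065)
d(59, U(-3)) - n = √(-30 + 4) - 1*(-5235065) = √(-26) + 5235065 = I*√26 + 5235065 = 5235065 + I*√26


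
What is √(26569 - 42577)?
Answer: 2*I*√4002 ≈ 126.52*I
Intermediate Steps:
√(26569 - 42577) = √(-16008) = 2*I*√4002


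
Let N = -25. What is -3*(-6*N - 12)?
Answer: -414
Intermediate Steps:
-3*(-6*N - 12) = -3*(-6*(-25) - 12) = -3*(150 - 12) = -3*138 = -414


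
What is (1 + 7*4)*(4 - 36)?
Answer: -928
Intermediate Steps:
(1 + 7*4)*(4 - 36) = (1 + 28)*(-32) = 29*(-32) = -928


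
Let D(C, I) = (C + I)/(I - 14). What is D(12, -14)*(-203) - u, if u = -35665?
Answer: 71301/2 ≈ 35651.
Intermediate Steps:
D(C, I) = (C + I)/(-14 + I)
D(12, -14)*(-203) - u = ((12 - 14)/(-14 - 14))*(-203) - 1*(-35665) = (-2/(-28))*(-203) + 35665 = -1/28*(-2)*(-203) + 35665 = (1/14)*(-203) + 35665 = -29/2 + 35665 = 71301/2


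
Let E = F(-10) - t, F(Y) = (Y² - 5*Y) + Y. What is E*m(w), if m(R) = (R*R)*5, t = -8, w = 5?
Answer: 18500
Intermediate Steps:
F(Y) = Y² - 4*Y
m(R) = 5*R² (m(R) = R²*5 = 5*R²)
E = 148 (E = -10*(-4 - 10) - 1*(-8) = -10*(-14) + 8 = 140 + 8 = 148)
E*m(w) = 148*(5*5²) = 148*(5*25) = 148*125 = 18500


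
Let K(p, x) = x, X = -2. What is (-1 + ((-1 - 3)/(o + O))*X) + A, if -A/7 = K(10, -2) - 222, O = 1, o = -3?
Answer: 1563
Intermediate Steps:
A = 1568 (A = -7*(-2 - 222) = -7*(-224) = 1568)
(-1 + ((-1 - 3)/(o + O))*X) + A = (-1 + ((-1 - 3)/(-3 + 1))*(-2)) + 1568 = (-1 - 4/(-2)*(-2)) + 1568 = (-1 - 4*(-1/2)*(-2)) + 1568 = (-1 + 2*(-2)) + 1568 = (-1 - 4) + 1568 = -5 + 1568 = 1563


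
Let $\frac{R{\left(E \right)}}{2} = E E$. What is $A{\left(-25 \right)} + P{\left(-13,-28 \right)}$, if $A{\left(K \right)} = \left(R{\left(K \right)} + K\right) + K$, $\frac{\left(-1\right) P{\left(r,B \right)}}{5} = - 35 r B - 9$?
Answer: $64945$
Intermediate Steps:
$R{\left(E \right)} = 2 E^{2}$ ($R{\left(E \right)} = 2 E E = 2 E^{2}$)
$P{\left(r,B \right)} = 45 + 175 B r$ ($P{\left(r,B \right)} = - 5 \left(- 35 r B - 9\right) = - 5 \left(- 35 B r - 9\right) = - 5 \left(-9 - 35 B r\right) = 45 + 175 B r$)
$A{\left(K \right)} = 2 K + 2 K^{2}$ ($A{\left(K \right)} = \left(2 K^{2} + K\right) + K = \left(K + 2 K^{2}\right) + K = 2 K + 2 K^{2}$)
$A{\left(-25 \right)} + P{\left(-13,-28 \right)} = 2 \left(-25\right) \left(1 - 25\right) + \left(45 + 175 \left(-28\right) \left(-13\right)\right) = 2 \left(-25\right) \left(-24\right) + \left(45 + 63700\right) = 1200 + 63745 = 64945$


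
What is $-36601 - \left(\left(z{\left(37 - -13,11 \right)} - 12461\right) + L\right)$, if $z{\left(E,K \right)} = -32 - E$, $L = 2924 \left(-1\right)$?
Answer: $-21134$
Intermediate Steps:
$L = -2924$
$-36601 - \left(\left(z{\left(37 - -13,11 \right)} - 12461\right) + L\right) = -36601 - \left(\left(\left(-32 - \left(37 - -13\right)\right) - 12461\right) - 2924\right) = -36601 - \left(\left(\left(-32 - \left(37 + 13\right)\right) - 12461\right) - 2924\right) = -36601 - \left(\left(\left(-32 - 50\right) - 12461\right) - 2924\right) = -36601 - \left(\left(-82 - 12461\right) - 2924\right) = -36601 - \left(-12543 - 2924\right) = -36601 - -15467 = -36601 + 15467 = -21134$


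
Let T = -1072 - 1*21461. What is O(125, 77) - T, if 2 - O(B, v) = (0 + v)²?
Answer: 16606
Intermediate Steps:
T = -22533 (T = -1072 - 21461 = -22533)
O(B, v) = 2 - v² (O(B, v) = 2 - (0 + v)² = 2 - v²)
O(125, 77) - T = (2 - 1*77²) - 1*(-22533) = (2 - 1*5929) + 22533 = (2 - 5929) + 22533 = -5927 + 22533 = 16606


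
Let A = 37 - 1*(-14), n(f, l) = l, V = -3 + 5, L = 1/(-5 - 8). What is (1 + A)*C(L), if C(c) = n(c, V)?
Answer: 104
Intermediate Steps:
L = -1/13 (L = 1/(-13) = -1/13 ≈ -0.076923)
V = 2
C(c) = 2
A = 51 (A = 37 + 14 = 51)
(1 + A)*C(L) = (1 + 51)*2 = 52*2 = 104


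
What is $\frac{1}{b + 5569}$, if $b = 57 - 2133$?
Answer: $\frac{1}{3493} \approx 0.00028629$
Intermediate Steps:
$b = -2076$ ($b = 57 - 2133 = -2076$)
$\frac{1}{b + 5569} = \frac{1}{-2076 + 5569} = \frac{1}{3493}$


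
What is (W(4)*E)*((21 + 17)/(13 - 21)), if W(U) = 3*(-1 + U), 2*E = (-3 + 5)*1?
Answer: -171/4 ≈ -42.750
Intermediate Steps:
E = 1 (E = ((-3 + 5)*1)/2 = (2*1)/2 = (½)*2 = 1)
W(U) = -3 + 3*U
(W(4)*E)*((21 + 17)/(13 - 21)) = ((-3 + 3*4)*1)*((21 + 17)/(13 - 21)) = ((-3 + 12)*1)*(38/(-8)) = (9*1)*(38*(-⅛)) = 9*(-19/4) = -171/4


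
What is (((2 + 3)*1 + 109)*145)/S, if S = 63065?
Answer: 3306/12613 ≈ 0.26211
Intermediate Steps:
(((2 + 3)*1 + 109)*145)/S = (((2 + 3)*1 + 109)*145)/63065 = ((5*1 + 109)*145)*(1/63065) = ((5 + 109)*145)*(1/63065) = (114*145)*(1/63065) = 16530*(1/63065) = 3306/12613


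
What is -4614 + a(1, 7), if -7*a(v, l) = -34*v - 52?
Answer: -32212/7 ≈ -4601.7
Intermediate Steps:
a(v, l) = 52/7 + 34*v/7 (a(v, l) = -(-34*v - 52)/7 = -(-52 - 34*v)/7 = 52/7 + 34*v/7)
-4614 + a(1, 7) = -4614 + (52/7 + (34/7)*1) = -4614 + (52/7 + 34/7) = -4614 + 86/7 = -32212/7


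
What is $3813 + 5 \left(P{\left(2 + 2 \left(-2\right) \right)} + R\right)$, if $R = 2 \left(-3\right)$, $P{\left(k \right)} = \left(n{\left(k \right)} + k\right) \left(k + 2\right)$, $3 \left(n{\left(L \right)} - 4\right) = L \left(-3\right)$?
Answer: $3783$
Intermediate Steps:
$n{\left(L \right)} = 4 - L$ ($n{\left(L \right)} = 4 + \frac{L \left(-3\right)}{3} = 4 + \frac{\left(-3\right) L}{3} = 4 - L$)
$P{\left(k \right)} = 8 + 4 k$ ($P{\left(k \right)} = \left(\left(4 - k\right) + k\right) \left(k + 2\right) = 4 \left(2 + k\right) = 8 + 4 k$)
$R = -6$
$3813 + 5 \left(P{\left(2 + 2 \left(-2\right) \right)} + R\right) = 3813 + 5 \left(\left(8 + 4 \left(2 + 2 \left(-2\right)\right)\right) - 6\right) = 3813 + 5 \left(\left(8 + 4 \left(2 - 4\right)\right) - 6\right) = 3813 + 5 \left(\left(8 + 4 \left(-2\right)\right) - 6\right) = 3813 + 5 \left(\left(8 - 8\right) - 6\right) = 3813 + 5 \left(0 - 6\right) = 3813 + 5 \left(-6\right) = 3813 - 30 = 3783$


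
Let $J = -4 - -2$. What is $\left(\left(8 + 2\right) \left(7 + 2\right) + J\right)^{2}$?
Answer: $7744$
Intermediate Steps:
$J = -2$ ($J = -4 + 2 = -2$)
$\left(\left(8 + 2\right) \left(7 + 2\right) + J\right)^{2} = \left(\left(8 + 2\right) \left(7 + 2\right) - 2\right)^{2} = \left(10 \cdot 9 - 2\right)^{2} = \left(90 - 2\right)^{2} = 88^{2} = 7744$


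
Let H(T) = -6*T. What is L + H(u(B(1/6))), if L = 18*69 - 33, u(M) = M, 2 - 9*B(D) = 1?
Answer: 3625/3 ≈ 1208.3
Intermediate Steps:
B(D) = 1/9 (B(D) = 2/9 - 1/9*1 = 2/9 - 1/9 = 1/9)
L = 1209 (L = 1242 - 33 = 1209)
L + H(u(B(1/6))) = 1209 - 6*1/9 = 1209 - 2/3 = 3625/3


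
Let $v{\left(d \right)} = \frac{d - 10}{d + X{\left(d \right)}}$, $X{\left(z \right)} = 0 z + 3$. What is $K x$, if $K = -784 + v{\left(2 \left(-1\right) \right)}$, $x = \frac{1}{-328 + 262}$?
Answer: $\frac{398}{33} \approx 12.061$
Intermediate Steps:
$X{\left(z \right)} = 3$ ($X{\left(z \right)} = 0 + 3 = 3$)
$v{\left(d \right)} = \frac{-10 + d}{3 + d}$ ($v{\left(d \right)} = \frac{d - 10}{d + 3} = \frac{-10 + d}{3 + d}$)
$x = - \frac{1}{66}$ ($x = \frac{1}{-66} = - \frac{1}{66} \approx -0.015152$)
$K = -796$ ($K = -784 + \frac{-10 + 2 \left(-1\right)}{3 + 2 \left(-1\right)} = -784 + \frac{-10 - 2}{3 - 2} = -784 + 1^{-1} \left(-12\right) = -784 + 1 \left(-12\right) = -784 - 12 = -796$)
$K x = \left(-796\right) \left(- \frac{1}{66}\right) = \frac{398}{33}$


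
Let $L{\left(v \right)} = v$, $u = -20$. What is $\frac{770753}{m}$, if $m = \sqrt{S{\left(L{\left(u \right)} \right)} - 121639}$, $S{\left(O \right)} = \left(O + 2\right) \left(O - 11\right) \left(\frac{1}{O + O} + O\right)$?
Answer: $- \frac{1541506 i \sqrt{13281295}}{2656259} \approx - 2114.9 i$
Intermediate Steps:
$S{\left(O \right)} = \left(-11 + O\right) \left(2 + O\right) \left(O + \frac{1}{2 O}\right)$ ($S{\left(O \right)} = \left(2 + O\right) \left(-11 + O\right) \left(\frac{1}{2 O} + O\right) = \left(-11 + O\right) \left(2 + O\right) \left(\frac{1}{2 O} + O\right) = \left(-11 + O\right) \left(2 + O\right) \left(O + \frac{1}{2 O}\right)$)
$m = \frac{i \sqrt{13281295}}{10}$ ($m = \sqrt{\left(- \frac{9}{2} + \left(-20\right)^{3} - \frac{11}{-20} - 9 \left(-20\right)^{2} - -430\right) - 121639} = \sqrt{\left(- \frac{9}{2} - 8000 - - \frac{11}{20} - 3600 + 430\right) - 121639} = \sqrt{\left(- \frac{9}{2} - 8000 + \frac{11}{20} - 3600 + 430\right) - 121639} = \sqrt{- \frac{223479}{20} - 121639} = \sqrt{- \frac{2656259}{20}} = \frac{i \sqrt{13281295}}{10} \approx 364.44 i$)
$\frac{770753}{m} = \frac{770753}{\frac{1}{10} i \sqrt{13281295}} = 770753 \left(- \frac{2 i \sqrt{13281295}}{2656259}\right) = - \frac{1541506 i \sqrt{13281295}}{2656259}$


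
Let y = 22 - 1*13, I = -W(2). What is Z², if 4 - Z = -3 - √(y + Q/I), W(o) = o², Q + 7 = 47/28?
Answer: (196 + √8099)²/784 ≈ 104.33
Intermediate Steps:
Q = -149/28 (Q = -7 + 47/28 = -149/28 ≈ -5.3214)
I = -4 (I = -1*2² = -1*4 = -4)
y = 9 (y = 22 - 13 = 9)
Z = 7 + √8099/28 (Z = 4 - (-3 - √(9 - 149/28/(-4))) = 4 - (-3 - √(9 - 149/28*(-¼))) = 4 - (-3 - √(9 + 149/112)) = 4 - (-3 - √(1157/112)) = 4 - (-3 - √8099/28) = 4 + (3 + √8099/28) = 7 + √8099/28 ≈ 10.214)
Z² = (7 + √8099/28)²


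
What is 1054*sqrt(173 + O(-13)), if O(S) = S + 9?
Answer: 13702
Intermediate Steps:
O(S) = 9 + S
1054*sqrt(173 + O(-13)) = 1054*sqrt(173 + (9 - 13)) = 1054*sqrt(173 - 4) = 1054*sqrt(169) = 1054*13 = 13702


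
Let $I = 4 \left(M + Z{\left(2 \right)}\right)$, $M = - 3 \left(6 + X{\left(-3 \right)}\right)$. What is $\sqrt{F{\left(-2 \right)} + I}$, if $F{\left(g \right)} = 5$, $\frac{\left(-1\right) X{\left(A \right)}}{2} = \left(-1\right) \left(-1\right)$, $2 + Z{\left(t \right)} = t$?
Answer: $i \sqrt{43} \approx 6.5574 i$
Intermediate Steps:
$Z{\left(t \right)} = -2 + t$
$X{\left(A \right)} = -2$ ($X{\left(A \right)} = - 2 \left(\left(-1\right) \left(-1\right)\right) = \left(-2\right) 1 = -2$)
$M = -12$ ($M = - 3 \left(6 - 2\right) = \left(-3\right) 4 = -12$)
$I = -48$ ($I = 4 \left(-12 + \left(-2 + 2\right)\right) = 4 \left(-12 + 0\right) = 4 \left(-12\right) = -48$)
$\sqrt{F{\left(-2 \right)} + I} = \sqrt{5 - 48} = \sqrt{-43} = i \sqrt{43}$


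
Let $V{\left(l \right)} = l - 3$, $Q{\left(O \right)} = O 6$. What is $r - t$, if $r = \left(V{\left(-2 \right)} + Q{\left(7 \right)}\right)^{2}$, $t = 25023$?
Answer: $-23654$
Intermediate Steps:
$Q{\left(O \right)} = 6 O$
$V{\left(l \right)} = -3 + l$ ($V{\left(l \right)} = l - 3 = -3 + l$)
$r = 1369$ ($r = \left(\left(-3 - 2\right) + 6 \cdot 7\right)^{2} = \left(-5 + 42\right)^{2} = 37^{2} = 1369$)
$r - t = 1369 - 25023 = -23654$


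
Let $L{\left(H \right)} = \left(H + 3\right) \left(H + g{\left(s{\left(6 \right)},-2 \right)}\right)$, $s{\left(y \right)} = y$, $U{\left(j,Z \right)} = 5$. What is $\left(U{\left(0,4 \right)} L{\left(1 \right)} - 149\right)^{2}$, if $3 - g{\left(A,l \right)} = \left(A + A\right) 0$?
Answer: $4761$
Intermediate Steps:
$g{\left(A,l \right)} = 3$ ($g{\left(A,l \right)} = 3 - \left(A + A\right) 0 = 3 - 2 A 0 = 3 - 0 = 3 + 0 = 3$)
$L{\left(H \right)} = \left(3 + H\right)^{2}$ ($L{\left(H \right)} = \left(H + 3\right) \left(H + 3\right) = \left(3 + H\right) \left(3 + H\right) = \left(3 + H\right)^{2}$)
$\left(U{\left(0,4 \right)} L{\left(1 \right)} - 149\right)^{2} = \left(5 \left(9 + 1^{2} + 6 \cdot 1\right) - 149\right)^{2} = \left(5 \left(9 + 1 + 6\right) - 149\right)^{2} = \left(5 \cdot 16 - 149\right)^{2} = \left(80 - 149\right)^{2} = \left(-69\right)^{2} = 4761$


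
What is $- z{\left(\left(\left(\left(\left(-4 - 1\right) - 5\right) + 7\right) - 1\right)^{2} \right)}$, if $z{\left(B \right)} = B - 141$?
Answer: $125$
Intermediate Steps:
$z{\left(B \right)} = -141 + B$
$- z{\left(\left(\left(\left(\left(-4 - 1\right) - 5\right) + 7\right) - 1\right)^{2} \right)} = - (-141 + \left(\left(\left(\left(-4 - 1\right) - 5\right) + 7\right) - 1\right)^{2}) = - (-141 + \left(\left(\left(-5 - 5\right) + 7\right) - 1\right)^{2}) = - (-141 + \left(\left(-10 + 7\right) - 1\right)^{2}) = - (-141 + \left(-3 - 1\right)^{2}) = - (-141 + \left(-4\right)^{2}) = - (-141 + 16) = \left(-1\right) \left(-125\right) = 125$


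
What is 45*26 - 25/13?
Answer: 15185/13 ≈ 1168.1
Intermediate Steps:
45*26 - 25/13 = 1170 - 25*1/13 = 1170 - 25/13 = 15185/13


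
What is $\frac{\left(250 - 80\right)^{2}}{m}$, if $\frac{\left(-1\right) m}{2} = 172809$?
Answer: $- \frac{14450}{172809} \approx -0.083618$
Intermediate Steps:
$m = -345618$ ($m = \left(-2\right) 172809 = -345618$)
$\frac{\left(250 - 80\right)^{2}}{m} = \frac{\left(250 - 80\right)^{2}}{-345618} = 170^{2} \left(- \frac{1}{345618}\right) = 28900 \left(- \frac{1}{345618}\right) = - \frac{14450}{172809}$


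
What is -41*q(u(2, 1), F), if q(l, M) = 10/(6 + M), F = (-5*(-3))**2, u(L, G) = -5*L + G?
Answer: -410/231 ≈ -1.7749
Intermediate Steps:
u(L, G) = G - 5*L
F = 225 (F = 15**2 = 225)
-41*q(u(2, 1), F) = -410/(6 + 225) = -410/231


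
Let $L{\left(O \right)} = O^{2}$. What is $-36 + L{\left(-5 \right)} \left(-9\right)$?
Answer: $-261$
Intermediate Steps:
$-36 + L{\left(-5 \right)} \left(-9\right) = -36 + \left(-5\right)^{2} \left(-9\right) = -36 + 25 \left(-9\right) = -36 - 225 = -261$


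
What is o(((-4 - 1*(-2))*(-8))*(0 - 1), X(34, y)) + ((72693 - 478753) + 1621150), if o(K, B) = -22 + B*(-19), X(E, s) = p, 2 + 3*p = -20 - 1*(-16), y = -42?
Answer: 1215106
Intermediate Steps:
p = -2 (p = -⅔ + (-20 - 1*(-16))/3 = -⅔ + (-20 + 16)/3 = -⅔ + (⅓)*(-4) = -⅔ - 4/3 = -2)
X(E, s) = -2
o(K, B) = -22 - 19*B
o(((-4 - 1*(-2))*(-8))*(0 - 1), X(34, y)) + ((72693 - 478753) + 1621150) = (-22 - 19*(-2)) + ((72693 - 478753) + 1621150) = (-22 + 38) + (-406060 + 1621150) = 16 + 1215090 = 1215106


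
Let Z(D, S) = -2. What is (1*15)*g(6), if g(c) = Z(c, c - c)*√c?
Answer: -30*√6 ≈ -73.485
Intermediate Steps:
g(c) = -2*√c
(1*15)*g(6) = (1*15)*(-2*√6) = 15*(-2*√6) = -30*√6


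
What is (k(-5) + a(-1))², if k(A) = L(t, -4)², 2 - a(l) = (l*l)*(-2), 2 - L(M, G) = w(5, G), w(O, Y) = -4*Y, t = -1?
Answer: 40000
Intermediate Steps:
L(M, G) = 2 + 4*G (L(M, G) = 2 - (-4)*G = 2 + 4*G)
a(l) = 2 + 2*l² (a(l) = 2 - l*l*(-2) = 2 - l²*(-2) = 2 - (-2)*l² = 2 + 2*l²)
k(A) = 196 (k(A) = (2 + 4*(-4))² = (2 - 16)² = (-14)² = 196)
(k(-5) + a(-1))² = (196 + (2 + 2*(-1)²))² = (196 + (2 + 2*1))² = (196 + (2 + 2))² = (196 + 4)² = 200² = 40000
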